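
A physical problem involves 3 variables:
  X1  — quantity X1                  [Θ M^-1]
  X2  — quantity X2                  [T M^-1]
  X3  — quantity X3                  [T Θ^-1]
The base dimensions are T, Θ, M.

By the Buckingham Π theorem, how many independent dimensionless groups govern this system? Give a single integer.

1

Dimensional matrix (T×Θ×M by X1×X2×X3):
  T: [ 0  1  1]
  Θ: [ 1  0 -1]
  M: [-1 -1  0]
Echelon form has 2 nonzero rows (pivots: X1,X2)
3 vars − rank 2 = 1 Π group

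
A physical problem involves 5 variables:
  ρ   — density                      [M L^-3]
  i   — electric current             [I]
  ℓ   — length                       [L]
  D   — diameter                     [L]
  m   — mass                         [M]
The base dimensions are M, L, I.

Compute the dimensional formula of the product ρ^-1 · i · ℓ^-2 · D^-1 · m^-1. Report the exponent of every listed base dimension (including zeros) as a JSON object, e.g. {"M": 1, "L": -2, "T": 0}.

{"M": -2, "L": 0, "I": 1}

Write exponents as rows M,L,I / cols ρ,i,ℓ,D,m:
  M: [ 1  0  0  0  1]
  L: [-3  0  1  1  0]
  I: [ 0  1  0  0  0]
  [M]: (-1)·1+(1)·0+(-2)·0+(-1)·0+(-1)·1 = -2
  [L]: (-1)·-3+(1)·0+(-2)·1+(-1)·1+(-1)·0 = 0
  [I]: (-1)·0+(1)·1+(-2)·0+(-1)·0+(-1)·0 = 1
⇒ M^-2 I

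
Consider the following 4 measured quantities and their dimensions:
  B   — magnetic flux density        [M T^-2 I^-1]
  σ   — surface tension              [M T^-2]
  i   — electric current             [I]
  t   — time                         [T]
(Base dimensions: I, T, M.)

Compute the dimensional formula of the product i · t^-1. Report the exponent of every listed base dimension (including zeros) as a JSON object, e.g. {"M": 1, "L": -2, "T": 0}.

Exponent matrix [I,T,M] × [B,σ,i,t]:
  I: [-1  0  1  0]
  T: [-2 -2  0  1]
  M: [ 1  1  0  0]
  [I]: (1)·1+(-1)·0 = 1
  [T]: (1)·0+(-1)·1 = -1
  [M]: (1)·0+(-1)·0 = 0
⇒ I T^-1

{"I": 1, "T": -1, "M": 0}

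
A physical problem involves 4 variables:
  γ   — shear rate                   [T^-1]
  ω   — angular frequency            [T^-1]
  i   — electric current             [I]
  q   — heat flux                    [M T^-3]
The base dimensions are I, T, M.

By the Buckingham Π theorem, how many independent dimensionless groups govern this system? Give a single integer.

Exponent matrix [I,T,M] × [γ,ω,i,q]:
  I: [ 0  0  1  0]
  T: [-1 -1  0 -3]
  M: [ 0  0  0  1]
Echelon form has 3 nonzero rows (pivots: γ,i,q)
4 vars − rank 3 = 1 Π group

1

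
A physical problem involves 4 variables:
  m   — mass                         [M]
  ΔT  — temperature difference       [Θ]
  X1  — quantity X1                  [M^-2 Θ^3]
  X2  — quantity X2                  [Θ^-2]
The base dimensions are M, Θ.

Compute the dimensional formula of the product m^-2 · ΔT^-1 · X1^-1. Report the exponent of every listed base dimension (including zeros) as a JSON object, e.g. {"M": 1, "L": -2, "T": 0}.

{"M": 0, "Θ": -4}

Dimensional matrix (M×Θ by m×ΔT×X1×X2):
  M: [ 1  0 -2  0]
  Θ: [ 0  1  3 -2]
  [M]: (-2)·1+(-1)·0+(-1)·-2 = 0
  [Θ]: (-2)·0+(-1)·1+(-1)·3 = -4
⇒ Θ^-4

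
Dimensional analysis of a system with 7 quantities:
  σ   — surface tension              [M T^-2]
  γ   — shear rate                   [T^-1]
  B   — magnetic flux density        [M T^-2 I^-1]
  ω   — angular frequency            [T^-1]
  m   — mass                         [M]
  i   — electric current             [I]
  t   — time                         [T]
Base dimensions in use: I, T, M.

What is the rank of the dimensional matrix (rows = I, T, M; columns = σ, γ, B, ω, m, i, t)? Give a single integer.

3

Write exponents as rows I,T,M / cols σ,γ,B,ω,m,i,t:
  I: [ 0  0 -1  0  0  1  0]
  T: [-2 -1 -2 -1  0  0  1]
  M: [ 1  0  1  0  1  0  0]
RREF → pivots at {σ,γ,B} ⇒ r = 3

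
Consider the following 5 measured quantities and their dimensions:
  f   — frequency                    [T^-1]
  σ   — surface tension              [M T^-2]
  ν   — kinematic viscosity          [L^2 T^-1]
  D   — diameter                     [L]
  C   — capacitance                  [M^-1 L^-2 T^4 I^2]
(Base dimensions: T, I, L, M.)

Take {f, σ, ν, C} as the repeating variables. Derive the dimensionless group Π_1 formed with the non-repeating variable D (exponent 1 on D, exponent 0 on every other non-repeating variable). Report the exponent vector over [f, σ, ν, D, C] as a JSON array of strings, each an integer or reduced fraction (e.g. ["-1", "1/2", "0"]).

Write exponents as rows T,I,L,M / cols f,σ,ν,D,C:
  T: [-1 -2 -1  0  4]
  I: [ 0  0  0  0  2]
  L: [ 0  0  2  1 -2]
  M: [ 0  1  0  0 -1]
Row reduction gives pivot columns f,σ,ν,C; rank = 4
Pivot set = {f,σ,ν,C}, free = {D}
RREF:
  r0: [   1    0    0 -1/2    0]
  r1: [   0    1    0    0    0]
  r2: [   0    0    1  1/2    0]
  r3: [   0    0    0    0    1]
Fix exponent of D at 1; solve each RREF row for its pivot's exponent:
  r0: exp(f) + (-1/2)·1 = 0 ⇒ exp(f) = 1/2
  r1: exp(σ) + (0)·1 = 0 ⇒ exp(σ) = 0
  r2: exp(ν) + (1/2)·1 = 0 ⇒ exp(ν) = -1/2
  r3: exp(C) + (0)·1 = 0 ⇒ exp(C) = 0
Π_1 = f^(1/2) · ν^(-1/2) · D

["1/2", "0", "-1/2", "1", "0"]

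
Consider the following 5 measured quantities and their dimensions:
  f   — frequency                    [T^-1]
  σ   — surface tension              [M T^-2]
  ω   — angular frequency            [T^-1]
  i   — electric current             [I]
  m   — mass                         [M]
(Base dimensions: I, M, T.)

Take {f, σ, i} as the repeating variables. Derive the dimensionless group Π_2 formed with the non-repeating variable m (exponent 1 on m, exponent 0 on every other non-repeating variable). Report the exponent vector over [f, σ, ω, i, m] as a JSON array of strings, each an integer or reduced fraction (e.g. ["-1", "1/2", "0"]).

["2", "-1", "0", "0", "1"]

Dimensional matrix (I×M×T by f×σ×ω×i×m):
  I: [ 0  0  0  1  0]
  M: [ 0  1  0  0  1]
  T: [-1 -2 -1  0  0]
Echelon form has 3 nonzero rows (pivots: f,σ,i)
Repeat: f,σ,i; free: ω,m
RREF:
  r0: [   1    0    1    0   -2]
  r1: [   0    1    0    0    1]
  r2: [   0    0    0    1    0]
Fix exponent of m at 1, ω at 0; solve each RREF row for its pivot's exponent:
  r0: exp(f) + (-2)·1 = 0 ⇒ exp(f) = 2
  r1: exp(σ) + (1)·1 = 0 ⇒ exp(σ) = -1
  r2: exp(i) + (0)·1 = 0 ⇒ exp(i) = 0
Π_2 = f^2 · σ^-1 · m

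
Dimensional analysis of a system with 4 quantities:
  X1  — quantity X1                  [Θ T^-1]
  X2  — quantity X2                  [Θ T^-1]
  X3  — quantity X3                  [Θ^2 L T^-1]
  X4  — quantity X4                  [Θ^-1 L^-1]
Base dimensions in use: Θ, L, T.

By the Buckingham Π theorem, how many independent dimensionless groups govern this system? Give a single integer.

Write exponents as rows Θ,L,T / cols X1,X2,X3,X4:
  Θ: [ 1  1  2 -1]
  L: [ 0  0  1 -1]
  T: [-1 -1 -1  0]
Row reduction gives pivot columns X1,X3; rank = 2
Π count = n − r = 4 − 2 = 2

2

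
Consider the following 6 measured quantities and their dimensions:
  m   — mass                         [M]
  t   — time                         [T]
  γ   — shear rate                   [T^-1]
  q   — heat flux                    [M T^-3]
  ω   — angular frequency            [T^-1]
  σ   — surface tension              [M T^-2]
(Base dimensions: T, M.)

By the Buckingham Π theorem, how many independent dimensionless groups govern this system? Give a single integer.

4

Write exponents as rows T,M / cols m,t,γ,q,ω,σ:
  T: [ 0  1 -1 -3 -1 -2]
  M: [ 1  0  0  1  0  1]
Echelon form has 2 nonzero rows (pivots: m,t)
6 vars − rank 2 = 4 Π groups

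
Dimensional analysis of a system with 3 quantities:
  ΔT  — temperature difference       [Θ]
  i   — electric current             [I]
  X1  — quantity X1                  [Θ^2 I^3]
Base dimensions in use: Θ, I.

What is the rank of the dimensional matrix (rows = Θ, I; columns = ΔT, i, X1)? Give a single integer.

2

Write exponents as rows Θ,I / cols ΔT,i,X1:
  Θ: [ 1  0  2]
  I: [ 0  1  3]
RREF → pivots at {ΔT,i} ⇒ r = 2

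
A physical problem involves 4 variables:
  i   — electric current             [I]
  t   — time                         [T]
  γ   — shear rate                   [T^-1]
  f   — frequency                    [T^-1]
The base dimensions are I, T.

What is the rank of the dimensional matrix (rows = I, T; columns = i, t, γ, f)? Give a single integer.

Write exponents as rows I,T / cols i,t,γ,f:
  I: [ 1  0  0  0]
  T: [ 0  1 -1 -1]
RREF → pivots at {i,t} ⇒ r = 2

2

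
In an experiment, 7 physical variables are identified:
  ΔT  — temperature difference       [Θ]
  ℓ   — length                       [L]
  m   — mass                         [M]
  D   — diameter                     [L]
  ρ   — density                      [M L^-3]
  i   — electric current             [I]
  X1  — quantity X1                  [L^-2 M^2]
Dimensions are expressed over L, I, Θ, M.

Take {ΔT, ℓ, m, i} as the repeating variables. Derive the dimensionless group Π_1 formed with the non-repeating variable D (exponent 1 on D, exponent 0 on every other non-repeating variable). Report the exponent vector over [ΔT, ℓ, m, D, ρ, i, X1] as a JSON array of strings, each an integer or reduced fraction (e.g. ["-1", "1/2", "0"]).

Exponent matrix [L,I,Θ,M] × [ΔT,ℓ,m,D,ρ,i,X1]:
  L: [ 0  1  0  1 -3  0 -2]
  I: [ 0  0  0  0  0  1  0]
  Θ: [ 1  0  0  0  0  0  0]
  M: [ 0  0  1  0  1  0  2]
Row reduction gives pivot columns ΔT,ℓ,m,i; rank = 4
Pivot set = {ΔT,ℓ,m,i}, free = {D,ρ,X1}
RREF:
  r0: [   1    0    0    0    0    0    0]
  r1: [   0    1    0    1   -3    0   -2]
  r2: [   0    0    1    0    1    0    2]
  r3: [   0    0    0    0    0    1    0]
Fix exponent of D at 1, ρ at 0, X1 at 0; solve each RREF row for its pivot's exponent:
  r0: exp(ΔT) + (0)·1 = 0 ⇒ exp(ΔT) = 0
  r1: exp(ℓ) + (1)·1 = 0 ⇒ exp(ℓ) = -1
  r2: exp(m) + (0)·1 = 0 ⇒ exp(m) = 0
  r3: exp(i) + (0)·1 = 0 ⇒ exp(i) = 0
Π_1 = ℓ^-1 · D

["0", "-1", "0", "1", "0", "0", "0"]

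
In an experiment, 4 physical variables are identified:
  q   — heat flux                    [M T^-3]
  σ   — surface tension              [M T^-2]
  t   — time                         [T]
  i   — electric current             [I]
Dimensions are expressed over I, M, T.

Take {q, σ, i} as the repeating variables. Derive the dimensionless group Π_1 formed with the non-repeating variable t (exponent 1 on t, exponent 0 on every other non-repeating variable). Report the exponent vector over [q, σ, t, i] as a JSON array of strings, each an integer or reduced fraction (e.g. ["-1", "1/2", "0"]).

["1", "-1", "1", "0"]

Exponent matrix [I,M,T] × [q,σ,t,i]:
  I: [ 0  0  0  1]
  M: [ 1  1  0  0]
  T: [-3 -2  1  0]
RREF → pivots at {q,σ,i} ⇒ r = 3
Pivot set = {q,σ,i}, free = {t}
RREF:
  r0: [   1    0   -1    0]
  r1: [   0    1    1    0]
  r2: [   0    0    0    1]
Fix exponent of t at 1; solve each RREF row for its pivot's exponent:
  r0: exp(q) + (-1)·1 = 0 ⇒ exp(q) = 1
  r1: exp(σ) + (1)·1 = 0 ⇒ exp(σ) = -1
  r2: exp(i) + (0)·1 = 0 ⇒ exp(i) = 0
Π_1 = q · σ^-1 · t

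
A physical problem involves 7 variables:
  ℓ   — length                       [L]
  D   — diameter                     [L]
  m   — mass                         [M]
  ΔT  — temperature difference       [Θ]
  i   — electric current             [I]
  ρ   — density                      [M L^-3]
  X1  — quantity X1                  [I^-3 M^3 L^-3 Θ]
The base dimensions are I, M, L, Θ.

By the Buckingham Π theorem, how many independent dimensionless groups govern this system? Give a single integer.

Write exponents as rows I,M,L,Θ / cols ℓ,D,m,ΔT,i,ρ,X1:
  I: [ 0  0  0  0  1  0 -3]
  M: [ 0  0  1  0  0  1  3]
  L: [ 1  1  0  0  0 -3 -3]
  Θ: [ 0  0  0  1  0  0  1]
Row reduction gives pivot columns ℓ,m,ΔT,i; rank = 4
7 vars − rank 4 = 3 Π groups

3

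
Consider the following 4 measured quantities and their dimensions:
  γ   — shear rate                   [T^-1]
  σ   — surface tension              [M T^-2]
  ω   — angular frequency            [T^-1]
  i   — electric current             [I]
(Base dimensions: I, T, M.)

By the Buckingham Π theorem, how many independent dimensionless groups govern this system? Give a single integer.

1

Write exponents as rows I,T,M / cols γ,σ,ω,i:
  I: [ 0  0  0  1]
  T: [-1 -2 -1  0]
  M: [ 0  1  0  0]
Echelon form has 3 nonzero rows (pivots: γ,σ,i)
Π count = n − r = 4 − 3 = 1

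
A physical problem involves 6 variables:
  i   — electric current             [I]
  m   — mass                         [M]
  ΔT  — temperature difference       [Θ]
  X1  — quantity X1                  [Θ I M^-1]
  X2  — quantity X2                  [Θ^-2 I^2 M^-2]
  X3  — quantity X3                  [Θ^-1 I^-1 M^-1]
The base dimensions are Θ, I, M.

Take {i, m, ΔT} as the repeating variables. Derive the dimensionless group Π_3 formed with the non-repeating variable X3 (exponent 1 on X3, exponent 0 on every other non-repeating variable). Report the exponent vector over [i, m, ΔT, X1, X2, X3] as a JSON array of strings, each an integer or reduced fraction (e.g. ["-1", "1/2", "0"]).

Write exponents as rows Θ,I,M / cols i,m,ΔT,X1,X2,X3:
  Θ: [ 0  0  1  1 -2 -1]
  I: [ 1  0  0  1  2 -1]
  M: [ 0  1  0 -1 -2 -1]
Row reduction gives pivot columns i,m,ΔT; rank = 3
Pivot set = {i,m,ΔT}, free = {X1,X2,X3}
RREF:
  r0: [   1    0    0    1    2   -1]
  r1: [   0    1    0   -1   -2   -1]
  r2: [   0    0    1    1   -2   -1]
Fix exponent of X3 at 1, X1 at 0, X2 at 0; solve each RREF row for its pivot's exponent:
  r0: exp(i) + (-1)·1 = 0 ⇒ exp(i) = 1
  r1: exp(m) + (-1)·1 = 0 ⇒ exp(m) = 1
  r2: exp(ΔT) + (-1)·1 = 0 ⇒ exp(ΔT) = 1
Π_3 = i · m · ΔT · X3

["1", "1", "1", "0", "0", "1"]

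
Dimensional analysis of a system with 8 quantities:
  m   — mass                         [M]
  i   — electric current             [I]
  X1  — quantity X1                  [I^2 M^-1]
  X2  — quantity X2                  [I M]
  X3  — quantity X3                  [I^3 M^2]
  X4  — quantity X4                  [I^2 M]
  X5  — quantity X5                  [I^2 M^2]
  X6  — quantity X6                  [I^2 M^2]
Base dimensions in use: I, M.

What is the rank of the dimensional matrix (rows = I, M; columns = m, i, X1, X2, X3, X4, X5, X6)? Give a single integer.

Write exponents as rows I,M / cols m,i,X1,X2,X3,X4,X5,X6:
  I: [ 0  1  2  1  3  2  2  2]
  M: [ 1  0 -1  1  2  1  2  2]
RREF → pivots at {m,i} ⇒ r = 2

2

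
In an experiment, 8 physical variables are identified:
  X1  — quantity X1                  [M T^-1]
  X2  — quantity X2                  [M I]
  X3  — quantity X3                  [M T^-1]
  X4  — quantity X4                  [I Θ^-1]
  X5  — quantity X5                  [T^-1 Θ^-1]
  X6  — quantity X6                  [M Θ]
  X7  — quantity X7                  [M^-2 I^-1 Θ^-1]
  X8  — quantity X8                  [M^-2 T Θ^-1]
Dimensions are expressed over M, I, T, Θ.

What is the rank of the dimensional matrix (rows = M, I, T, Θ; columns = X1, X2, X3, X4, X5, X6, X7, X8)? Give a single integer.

3

Write exponents as rows M,I,T,Θ / cols X1,X2,X3,X4,X5,X6,X7,X8:
  M: [ 1  1  1  0  0  1 -2 -2]
  I: [ 0  1  0  1  0  0 -1  0]
  T: [-1  0 -1  0 -1  0  0  1]
  Θ: [ 0  0  0 -1 -1  1 -1 -1]
Echelon form has 3 nonzero rows (pivots: X1,X2,X4)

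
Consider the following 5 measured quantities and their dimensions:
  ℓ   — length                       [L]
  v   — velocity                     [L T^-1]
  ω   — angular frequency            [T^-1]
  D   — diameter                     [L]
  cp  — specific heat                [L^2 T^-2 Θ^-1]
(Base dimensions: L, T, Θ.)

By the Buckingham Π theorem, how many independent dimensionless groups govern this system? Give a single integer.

Exponent matrix [L,T,Θ] × [ℓ,v,ω,D,cp]:
  L: [ 1  1  0  1  2]
  T: [ 0 -1 -1  0 -2]
  Θ: [ 0  0  0  0 -1]
Row reduction gives pivot columns ℓ,v,cp; rank = 3
Π count = n − r = 5 − 3 = 2

2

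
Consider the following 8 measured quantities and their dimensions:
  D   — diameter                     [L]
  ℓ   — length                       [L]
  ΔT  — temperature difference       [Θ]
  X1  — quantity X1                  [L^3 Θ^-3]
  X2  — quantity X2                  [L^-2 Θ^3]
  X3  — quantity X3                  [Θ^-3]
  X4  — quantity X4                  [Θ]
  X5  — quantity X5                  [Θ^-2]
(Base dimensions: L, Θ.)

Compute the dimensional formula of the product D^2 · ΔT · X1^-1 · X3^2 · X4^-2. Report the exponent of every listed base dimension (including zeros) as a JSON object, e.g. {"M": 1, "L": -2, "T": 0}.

{"L": -1, "Θ": -4}

Write exponents as rows L,Θ / cols D,ℓ,ΔT,X1,X2,X3,X4,X5:
  L: [ 1  1  0  3 -2  0  0  0]
  Θ: [ 0  0  1 -3  3 -3  1 -2]
  [L]: (2)·1+(1)·0+(-1)·3+(2)·0+(-2)·0 = -1
  [Θ]: (2)·0+(1)·1+(-1)·-3+(2)·-3+(-2)·1 = -4
⇒ L^-1 Θ^-4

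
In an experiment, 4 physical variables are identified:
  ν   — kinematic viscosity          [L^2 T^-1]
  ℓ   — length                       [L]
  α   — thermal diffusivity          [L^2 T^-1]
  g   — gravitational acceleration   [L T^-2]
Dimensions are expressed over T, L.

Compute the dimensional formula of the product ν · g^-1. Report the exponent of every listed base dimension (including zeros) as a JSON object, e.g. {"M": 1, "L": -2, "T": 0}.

Exponent matrix [T,L] × [ν,ℓ,α,g]:
  T: [-1  0 -1 -2]
  L: [ 2  1  2  1]
  [T]: (1)·-1+(-1)·-2 = 1
  [L]: (1)·2+(-1)·1 = 1
⇒ T L

{"T": 1, "L": 1}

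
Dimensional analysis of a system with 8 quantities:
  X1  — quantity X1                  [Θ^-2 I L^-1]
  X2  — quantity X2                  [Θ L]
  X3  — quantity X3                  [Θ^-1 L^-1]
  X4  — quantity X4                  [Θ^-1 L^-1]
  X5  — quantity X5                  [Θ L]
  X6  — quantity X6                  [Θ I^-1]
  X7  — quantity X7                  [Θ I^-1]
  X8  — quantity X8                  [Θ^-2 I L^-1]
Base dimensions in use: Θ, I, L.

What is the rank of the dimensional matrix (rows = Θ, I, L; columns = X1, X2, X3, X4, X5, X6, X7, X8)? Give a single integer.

Dimensional matrix (Θ×I×L by X1×X2×X3×X4×X5×X6×X7×X8):
  Θ: [-2  1 -1 -1  1  1  1 -2]
  I: [ 1  0  0  0  0 -1 -1  1]
  L: [-1  1 -1 -1  1  0  0 -1]
Echelon form has 2 nonzero rows (pivots: X1,X2)

2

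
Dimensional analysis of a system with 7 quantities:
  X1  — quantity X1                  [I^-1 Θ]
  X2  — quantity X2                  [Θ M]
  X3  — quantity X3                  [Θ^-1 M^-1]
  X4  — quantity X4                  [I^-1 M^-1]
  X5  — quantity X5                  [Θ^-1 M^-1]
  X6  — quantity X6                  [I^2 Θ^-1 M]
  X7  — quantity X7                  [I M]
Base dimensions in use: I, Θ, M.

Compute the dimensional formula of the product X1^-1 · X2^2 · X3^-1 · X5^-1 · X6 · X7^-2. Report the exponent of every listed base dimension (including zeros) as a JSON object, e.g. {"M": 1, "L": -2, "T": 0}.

{"I": 1, "Θ": 2, "M": 3}

Exponent matrix [I,Θ,M] × [X1,X2,X3,X4,X5,X6,X7]:
  I: [-1  0  0 -1  0  2  1]
  Θ: [ 1  1 -1  0 -1 -1  0]
  M: [ 0  1 -1 -1 -1  1  1]
  [I]: (-1)·-1+(2)·0+(-1)·0+(-1)·0+(1)·2+(-2)·1 = 1
  [Θ]: (-1)·1+(2)·1+(-1)·-1+(-1)·-1+(1)·-1+(-2)·0 = 2
  [M]: (-1)·0+(2)·1+(-1)·-1+(-1)·-1+(1)·1+(-2)·1 = 3
⇒ I Θ^2 M^3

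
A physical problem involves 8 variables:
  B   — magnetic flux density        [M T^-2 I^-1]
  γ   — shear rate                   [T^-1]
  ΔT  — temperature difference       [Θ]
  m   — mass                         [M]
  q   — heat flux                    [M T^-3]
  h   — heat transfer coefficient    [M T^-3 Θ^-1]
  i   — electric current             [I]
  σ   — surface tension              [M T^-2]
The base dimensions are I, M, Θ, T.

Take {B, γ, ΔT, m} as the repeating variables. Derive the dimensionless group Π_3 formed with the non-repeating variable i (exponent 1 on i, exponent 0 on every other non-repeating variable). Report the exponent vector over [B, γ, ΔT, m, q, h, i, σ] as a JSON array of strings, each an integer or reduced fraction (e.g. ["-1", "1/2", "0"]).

Dimensional matrix (I×M×Θ×T by B×γ×ΔT×m×q×h×i×σ):
  I: [-1  0  0  0  0  0  1  0]
  M: [ 1  0  0  1  1  1  0  1]
  Θ: [ 0  0  1  0  0 -1  0  0]
  T: [-2 -1  0  0 -3 -3  0 -2]
Row reduction gives pivot columns B,γ,ΔT,m; rank = 4
Pivot set = {B,γ,ΔT,m}, free = {q,h,i,σ}
RREF:
  r0: [   1    0    0    0    0    0   -1    0]
  r1: [   0    1    0    0    3    3    2    2]
  r2: [   0    0    1    0    0   -1    0    0]
  r3: [   0    0    0    1    1    1    1    1]
Fix exponent of i at 1, q at 0, h at 0, σ at 0; solve each RREF row for its pivot's exponent:
  r0: exp(B) + (-1)·1 = 0 ⇒ exp(B) = 1
  r1: exp(γ) + (2)·1 = 0 ⇒ exp(γ) = -2
  r2: exp(ΔT) + (0)·1 = 0 ⇒ exp(ΔT) = 0
  r3: exp(m) + (1)·1 = 0 ⇒ exp(m) = -1
Π_3 = B · γ^-2 · m^-1 · i

["1", "-2", "0", "-1", "0", "0", "1", "0"]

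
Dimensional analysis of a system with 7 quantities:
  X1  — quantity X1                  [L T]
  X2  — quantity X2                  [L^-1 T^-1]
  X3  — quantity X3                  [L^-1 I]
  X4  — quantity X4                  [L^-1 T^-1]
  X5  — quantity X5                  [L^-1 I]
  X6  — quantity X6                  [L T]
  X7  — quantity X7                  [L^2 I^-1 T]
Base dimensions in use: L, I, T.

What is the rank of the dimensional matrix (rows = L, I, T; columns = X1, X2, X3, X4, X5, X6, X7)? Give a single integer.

2

Exponent matrix [L,I,T] × [X1,X2,X3,X4,X5,X6,X7]:
  L: [ 1 -1 -1 -1 -1  1  2]
  I: [ 0  0  1  0  1  0 -1]
  T: [ 1 -1  0 -1  0  1  1]
RREF → pivots at {X1,X3} ⇒ r = 2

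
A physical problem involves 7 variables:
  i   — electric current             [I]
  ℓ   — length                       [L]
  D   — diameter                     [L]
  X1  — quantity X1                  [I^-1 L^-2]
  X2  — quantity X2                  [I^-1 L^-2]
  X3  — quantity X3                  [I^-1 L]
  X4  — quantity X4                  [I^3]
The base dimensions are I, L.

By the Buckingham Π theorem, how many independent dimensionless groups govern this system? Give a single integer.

5

Exponent matrix [I,L] × [i,ℓ,D,X1,X2,X3,X4]:
  I: [ 1  0  0 -1 -1 -1  3]
  L: [ 0  1  1 -2 -2  1  0]
Row reduction gives pivot columns i,ℓ; rank = 2
Π count = n − r = 7 − 2 = 5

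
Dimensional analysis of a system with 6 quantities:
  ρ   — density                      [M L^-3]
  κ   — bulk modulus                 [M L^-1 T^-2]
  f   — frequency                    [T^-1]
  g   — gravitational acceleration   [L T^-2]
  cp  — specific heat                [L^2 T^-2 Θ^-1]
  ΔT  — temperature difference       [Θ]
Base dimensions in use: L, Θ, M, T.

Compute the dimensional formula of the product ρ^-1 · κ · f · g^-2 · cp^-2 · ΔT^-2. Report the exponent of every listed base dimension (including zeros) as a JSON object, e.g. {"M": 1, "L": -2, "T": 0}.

{"L": -4, "Θ": 0, "M": 0, "T": 5}

Exponent matrix [L,Θ,M,T] × [ρ,κ,f,g,cp,ΔT]:
  L: [-3 -1  0  1  2  0]
  Θ: [ 0  0  0  0 -1  1]
  M: [ 1  1  0  0  0  0]
  T: [ 0 -2 -1 -2 -2  0]
  [L]: (-1)·-3+(1)·-1+(1)·0+(-2)·1+(-2)·2+(-2)·0 = -4
  [Θ]: (-1)·0+(1)·0+(1)·0+(-2)·0+(-2)·-1+(-2)·1 = 0
  [M]: (-1)·1+(1)·1+(1)·0+(-2)·0+(-2)·0+(-2)·0 = 0
  [T]: (-1)·0+(1)·-2+(1)·-1+(-2)·-2+(-2)·-2+(-2)·0 = 5
⇒ L^-4 T^5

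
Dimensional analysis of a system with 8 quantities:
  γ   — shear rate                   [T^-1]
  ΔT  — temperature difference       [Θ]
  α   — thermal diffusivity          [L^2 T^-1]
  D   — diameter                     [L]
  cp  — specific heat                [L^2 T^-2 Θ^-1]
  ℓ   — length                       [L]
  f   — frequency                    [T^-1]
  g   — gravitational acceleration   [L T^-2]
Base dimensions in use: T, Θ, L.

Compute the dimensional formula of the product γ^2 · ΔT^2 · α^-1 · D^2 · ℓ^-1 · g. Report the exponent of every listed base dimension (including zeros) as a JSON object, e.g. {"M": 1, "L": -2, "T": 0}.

Write exponents as rows T,Θ,L / cols γ,ΔT,α,D,cp,ℓ,f,g:
  T: [-1  0 -1  0 -2  0 -1 -2]
  Θ: [ 0  1  0  0 -1  0  0  0]
  L: [ 0  0  2  1  2  1  0  1]
  [T]: (2)·-1+(2)·0+(-1)·-1+(2)·0+(-1)·0+(1)·-2 = -3
  [Θ]: (2)·0+(2)·1+(-1)·0+(2)·0+(-1)·0+(1)·0 = 2
  [L]: (2)·0+(2)·0+(-1)·2+(2)·1+(-1)·1+(1)·1 = 0
⇒ T^-3 Θ^2

{"T": -3, "Θ": 2, "L": 0}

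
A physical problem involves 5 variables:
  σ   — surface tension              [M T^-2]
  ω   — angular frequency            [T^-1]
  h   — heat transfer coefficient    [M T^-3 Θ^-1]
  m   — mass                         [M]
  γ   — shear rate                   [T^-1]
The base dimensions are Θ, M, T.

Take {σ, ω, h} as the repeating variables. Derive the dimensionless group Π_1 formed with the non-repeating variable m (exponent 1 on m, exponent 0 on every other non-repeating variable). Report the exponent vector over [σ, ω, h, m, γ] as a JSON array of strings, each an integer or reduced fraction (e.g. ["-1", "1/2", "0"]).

Exponent matrix [Θ,M,T] × [σ,ω,h,m,γ]:
  Θ: [ 0  0 -1  0  0]
  M: [ 1  0  1  1  0]
  T: [-2 -1 -3  0 -1]
Echelon form has 3 nonzero rows (pivots: σ,ω,h)
Pivot set = {σ,ω,h}, free = {m,γ}
RREF:
  r0: [   1    0    0    1    0]
  r1: [   0    1    0   -2    1]
  r2: [   0    0    1    0    0]
Fix exponent of m at 1, γ at 0; solve each RREF row for its pivot's exponent:
  r0: exp(σ) + (1)·1 = 0 ⇒ exp(σ) = -1
  r1: exp(ω) + (-2)·1 = 0 ⇒ exp(ω) = 2
  r2: exp(h) + (0)·1 = 0 ⇒ exp(h) = 0
Π_1 = σ^-1 · ω^2 · m

["-1", "2", "0", "1", "0"]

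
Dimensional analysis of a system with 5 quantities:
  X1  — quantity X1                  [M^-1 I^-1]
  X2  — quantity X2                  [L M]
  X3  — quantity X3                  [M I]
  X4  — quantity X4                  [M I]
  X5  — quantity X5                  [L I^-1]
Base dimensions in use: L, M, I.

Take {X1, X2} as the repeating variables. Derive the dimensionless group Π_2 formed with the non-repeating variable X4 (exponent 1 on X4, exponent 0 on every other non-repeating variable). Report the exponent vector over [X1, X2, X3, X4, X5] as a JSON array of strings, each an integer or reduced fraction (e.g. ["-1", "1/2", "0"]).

["1", "0", "0", "1", "0"]

Write exponents as rows L,M,I / cols X1,X2,X3,X4,X5:
  L: [ 0  1  0  0  1]
  M: [-1  1  1  1  0]
  I: [-1  0  1  1 -1]
Row reduction gives pivot columns X1,X2; rank = 2
Repeat: X1,X2; free: X3,X4,X5
RREF:
  r0: [   1    0   -1   -1    1]
  r1: [   0    1    0    0    1]
  r2: [   0    0    0    0    0]
Fix exponent of X4 at 1, X3 at 0, X5 at 0; solve each RREF row for its pivot's exponent:
  r0: exp(X1) + (-1)·1 = 0 ⇒ exp(X1) = 1
  r1: exp(X2) + (0)·1 = 0 ⇒ exp(X2) = 0
Π_2 = X1 · X4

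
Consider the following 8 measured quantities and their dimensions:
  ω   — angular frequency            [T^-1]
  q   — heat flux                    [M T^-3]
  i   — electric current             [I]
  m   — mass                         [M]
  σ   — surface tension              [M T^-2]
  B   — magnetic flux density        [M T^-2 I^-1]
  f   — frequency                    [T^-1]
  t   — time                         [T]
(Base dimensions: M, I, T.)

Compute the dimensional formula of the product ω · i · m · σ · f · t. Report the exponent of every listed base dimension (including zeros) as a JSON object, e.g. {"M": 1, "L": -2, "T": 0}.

Exponent matrix [M,I,T] × [ω,q,i,m,σ,B,f,t]:
  M: [ 0  1  0  1  1  1  0  0]
  I: [ 0  0  1  0  0 -1  0  0]
  T: [-1 -3  0  0 -2 -2 -1  1]
  [M]: (1)·0+(1)·0+(1)·1+(1)·1+(1)·0+(1)·0 = 2
  [I]: (1)·0+(1)·1+(1)·0+(1)·0+(1)·0+(1)·0 = 1
  [T]: (1)·-1+(1)·0+(1)·0+(1)·-2+(1)·-1+(1)·1 = -3
⇒ M^2 I T^-3

{"M": 2, "I": 1, "T": -3}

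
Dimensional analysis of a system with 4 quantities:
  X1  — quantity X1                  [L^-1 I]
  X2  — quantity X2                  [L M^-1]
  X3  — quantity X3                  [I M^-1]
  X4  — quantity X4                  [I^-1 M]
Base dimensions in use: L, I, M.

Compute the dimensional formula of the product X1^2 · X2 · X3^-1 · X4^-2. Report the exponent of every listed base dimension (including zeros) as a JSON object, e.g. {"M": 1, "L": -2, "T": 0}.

Exponent matrix [L,I,M] × [X1,X2,X3,X4]:
  L: [-1  1  0  0]
  I: [ 1  0  1 -1]
  M: [ 0 -1 -1  1]
  [L]: (2)·-1+(1)·1+(-1)·0+(-2)·0 = -1
  [I]: (2)·1+(1)·0+(-1)·1+(-2)·-1 = 3
  [M]: (2)·0+(1)·-1+(-1)·-1+(-2)·1 = -2
⇒ L^-1 I^3 M^-2

{"L": -1, "I": 3, "M": -2}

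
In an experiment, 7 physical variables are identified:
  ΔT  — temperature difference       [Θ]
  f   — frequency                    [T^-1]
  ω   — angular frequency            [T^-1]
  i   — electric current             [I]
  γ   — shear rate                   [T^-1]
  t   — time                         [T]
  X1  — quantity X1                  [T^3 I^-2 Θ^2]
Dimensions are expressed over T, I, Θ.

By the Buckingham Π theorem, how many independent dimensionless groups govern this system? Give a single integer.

Exponent matrix [T,I,Θ] × [ΔT,f,ω,i,γ,t,X1]:
  T: [ 0 -1 -1  0 -1  1  3]
  I: [ 0  0  0  1  0  0 -2]
  Θ: [ 1  0  0  0  0  0  2]
Echelon form has 3 nonzero rows (pivots: ΔT,f,i)
7 vars − rank 3 = 4 Π groups

4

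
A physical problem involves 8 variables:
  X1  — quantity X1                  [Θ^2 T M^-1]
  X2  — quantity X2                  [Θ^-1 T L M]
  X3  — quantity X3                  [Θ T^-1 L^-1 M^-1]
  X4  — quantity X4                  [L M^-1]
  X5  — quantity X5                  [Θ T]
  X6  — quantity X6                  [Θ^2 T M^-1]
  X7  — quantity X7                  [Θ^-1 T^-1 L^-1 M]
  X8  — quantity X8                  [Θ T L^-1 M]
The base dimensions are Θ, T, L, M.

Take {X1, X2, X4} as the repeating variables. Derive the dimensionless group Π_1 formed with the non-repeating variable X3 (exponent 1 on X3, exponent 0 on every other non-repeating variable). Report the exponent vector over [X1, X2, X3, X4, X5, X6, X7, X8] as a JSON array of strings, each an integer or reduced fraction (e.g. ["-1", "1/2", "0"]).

Write exponents as rows Θ,T,L,M / cols X1,X2,X3,X4,X5,X6,X7,X8:
  Θ: [ 2 -1  1  0  1  2 -1  1]
  T: [ 1  1 -1  0  1  1 -1  1]
  L: [ 0  1 -1  1  0  0 -1 -1]
  M: [-1  1 -1 -1  0 -1  1  1]
Echelon form has 3 nonzero rows (pivots: X1,X2,X4)
Repeat: X1,X2,X4; free: X3,X5,X6,X7,X8
RREF:
  r0: [   1    0    0    0  2/3    1 -2/3  2/3]
  r1: [   0    1   -1    0  1/3    0 -1/3  1/3]
  r2: [   0    0    0    1 -1/3    0 -2/3 -4/3]
  r3: [   0    0    0    0    0    0    0    0]
Fix exponent of X3 at 1, X5 at 0, X6 at 0, X7 at 0, X8 at 0; solve each RREF row for its pivot's exponent:
  r0: exp(X1) + (0)·1 = 0 ⇒ exp(X1) = 0
  r1: exp(X2) + (-1)·1 = 0 ⇒ exp(X2) = 1
  r2: exp(X4) + (0)·1 = 0 ⇒ exp(X4) = 0
Π_1 = X2 · X3

["0", "1", "1", "0", "0", "0", "0", "0"]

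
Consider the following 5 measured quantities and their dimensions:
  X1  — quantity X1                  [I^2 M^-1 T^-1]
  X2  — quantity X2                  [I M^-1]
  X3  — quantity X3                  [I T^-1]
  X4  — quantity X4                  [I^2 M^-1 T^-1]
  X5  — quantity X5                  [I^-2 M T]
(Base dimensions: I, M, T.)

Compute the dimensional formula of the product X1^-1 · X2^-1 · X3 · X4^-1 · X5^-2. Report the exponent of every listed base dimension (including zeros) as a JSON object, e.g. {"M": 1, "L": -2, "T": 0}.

Exponent matrix [I,M,T] × [X1,X2,X3,X4,X5]:
  I: [ 2  1  1  2 -2]
  M: [-1 -1  0 -1  1]
  T: [-1  0 -1 -1  1]
  [I]: (-1)·2+(-1)·1+(1)·1+(-1)·2+(-2)·-2 = 0
  [M]: (-1)·-1+(-1)·-1+(1)·0+(-1)·-1+(-2)·1 = 1
  [T]: (-1)·-1+(-1)·0+(1)·-1+(-1)·-1+(-2)·1 = -1
⇒ M T^-1

{"I": 0, "M": 1, "T": -1}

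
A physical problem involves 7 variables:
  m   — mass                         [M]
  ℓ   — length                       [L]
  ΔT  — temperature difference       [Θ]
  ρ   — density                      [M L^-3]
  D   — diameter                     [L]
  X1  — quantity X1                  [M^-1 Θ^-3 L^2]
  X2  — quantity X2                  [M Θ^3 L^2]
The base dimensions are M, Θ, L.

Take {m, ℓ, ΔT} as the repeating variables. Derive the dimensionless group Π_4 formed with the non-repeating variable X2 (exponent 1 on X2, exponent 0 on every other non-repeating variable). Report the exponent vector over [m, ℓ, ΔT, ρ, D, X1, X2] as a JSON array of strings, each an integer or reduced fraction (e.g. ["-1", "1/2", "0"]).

Dimensional matrix (M×Θ×L by m×ℓ×ΔT×ρ×D×X1×X2):
  M: [ 1  0  0  1  0 -1  1]
  Θ: [ 0  0  1  0  0 -3  3]
  L: [ 0  1  0 -3  1  2  2]
Echelon form has 3 nonzero rows (pivots: m,ℓ,ΔT)
Pivot set = {m,ℓ,ΔT}, free = {ρ,D,X1,X2}
RREF:
  r0: [   1    0    0    1    0   -1    1]
  r1: [   0    1    0   -3    1    2    2]
  r2: [   0    0    1    0    0   -3    3]
Fix exponent of X2 at 1, ρ at 0, D at 0, X1 at 0; solve each RREF row for its pivot's exponent:
  r0: exp(m) + (1)·1 = 0 ⇒ exp(m) = -1
  r1: exp(ℓ) + (2)·1 = 0 ⇒ exp(ℓ) = -2
  r2: exp(ΔT) + (3)·1 = 0 ⇒ exp(ΔT) = -3
Π_4 = m^-1 · ℓ^-2 · ΔT^-3 · X2

["-1", "-2", "-3", "0", "0", "0", "1"]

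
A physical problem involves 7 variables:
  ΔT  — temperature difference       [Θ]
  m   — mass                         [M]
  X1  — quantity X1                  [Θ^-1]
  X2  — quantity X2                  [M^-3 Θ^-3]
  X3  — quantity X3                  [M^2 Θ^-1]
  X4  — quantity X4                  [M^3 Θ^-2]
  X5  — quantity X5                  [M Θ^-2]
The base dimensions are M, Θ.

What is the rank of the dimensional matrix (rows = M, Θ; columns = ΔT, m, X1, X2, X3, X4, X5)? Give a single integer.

2

Write exponents as rows M,Θ / cols ΔT,m,X1,X2,X3,X4,X5:
  M: [ 0  1  0 -3  2  3  1]
  Θ: [ 1  0 -1 -3 -1 -2 -2]
Echelon form has 2 nonzero rows (pivots: ΔT,m)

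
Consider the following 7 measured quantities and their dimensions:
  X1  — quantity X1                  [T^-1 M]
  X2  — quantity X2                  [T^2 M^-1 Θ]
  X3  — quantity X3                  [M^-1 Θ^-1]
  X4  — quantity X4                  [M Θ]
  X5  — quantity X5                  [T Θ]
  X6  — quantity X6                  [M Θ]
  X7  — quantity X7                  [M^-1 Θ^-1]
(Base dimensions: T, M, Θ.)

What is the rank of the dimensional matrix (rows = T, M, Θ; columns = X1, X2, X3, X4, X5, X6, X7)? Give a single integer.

2

Exponent matrix [T,M,Θ] × [X1,X2,X3,X4,X5,X6,X7]:
  T: [-1  2  0  0  1  0  0]
  M: [ 1 -1 -1  1  0  1 -1]
  Θ: [ 0  1 -1  1  1  1 -1]
Row reduction gives pivot columns X1,X2; rank = 2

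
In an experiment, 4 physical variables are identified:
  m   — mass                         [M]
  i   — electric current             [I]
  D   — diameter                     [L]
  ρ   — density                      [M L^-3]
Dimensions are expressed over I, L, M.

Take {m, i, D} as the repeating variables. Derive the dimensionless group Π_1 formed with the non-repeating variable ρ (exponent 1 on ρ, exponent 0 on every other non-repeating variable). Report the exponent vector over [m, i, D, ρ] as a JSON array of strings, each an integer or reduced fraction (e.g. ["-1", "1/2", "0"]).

["-1", "0", "3", "1"]

Write exponents as rows I,L,M / cols m,i,D,ρ:
  I: [ 0  1  0  0]
  L: [ 0  0  1 -3]
  M: [ 1  0  0  1]
Row reduction gives pivot columns m,i,D; rank = 3
Pivot set = {m,i,D}, free = {ρ}
RREF:
  r0: [   1    0    0    1]
  r1: [   0    1    0    0]
  r2: [   0    0    1   -3]
Fix exponent of ρ at 1; solve each RREF row for its pivot's exponent:
  r0: exp(m) + (1)·1 = 0 ⇒ exp(m) = -1
  r1: exp(i) + (0)·1 = 0 ⇒ exp(i) = 0
  r2: exp(D) + (-3)·1 = 0 ⇒ exp(D) = 3
Π_1 = m^-1 · D^3 · ρ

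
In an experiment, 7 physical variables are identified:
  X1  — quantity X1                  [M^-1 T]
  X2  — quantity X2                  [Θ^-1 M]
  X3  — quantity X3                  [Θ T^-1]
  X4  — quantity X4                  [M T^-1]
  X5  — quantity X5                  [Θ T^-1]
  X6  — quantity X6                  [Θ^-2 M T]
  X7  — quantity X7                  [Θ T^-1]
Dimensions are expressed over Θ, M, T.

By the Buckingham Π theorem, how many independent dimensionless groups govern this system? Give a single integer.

5

Exponent matrix [Θ,M,T] × [X1,X2,X3,X4,X5,X6,X7]:
  Θ: [ 0 -1  1  0  1 -2  1]
  M: [-1  1  0  1  0  1  0]
  T: [ 1  0 -1 -1 -1  1 -1]
RREF → pivots at {X1,X2} ⇒ r = 2
n=7, r=2 ⇒ 5 dimensionless groups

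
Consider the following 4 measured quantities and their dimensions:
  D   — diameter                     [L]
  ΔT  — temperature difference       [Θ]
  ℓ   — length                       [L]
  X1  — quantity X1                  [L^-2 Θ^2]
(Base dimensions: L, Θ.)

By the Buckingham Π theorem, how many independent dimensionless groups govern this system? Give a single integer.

2

Dimensional matrix (L×Θ by D×ΔT×ℓ×X1):
  L: [ 1  0  1 -2]
  Θ: [ 0  1  0  2]
RREF → pivots at {D,ΔT} ⇒ r = 2
n=4, r=2 ⇒ 2 dimensionless groups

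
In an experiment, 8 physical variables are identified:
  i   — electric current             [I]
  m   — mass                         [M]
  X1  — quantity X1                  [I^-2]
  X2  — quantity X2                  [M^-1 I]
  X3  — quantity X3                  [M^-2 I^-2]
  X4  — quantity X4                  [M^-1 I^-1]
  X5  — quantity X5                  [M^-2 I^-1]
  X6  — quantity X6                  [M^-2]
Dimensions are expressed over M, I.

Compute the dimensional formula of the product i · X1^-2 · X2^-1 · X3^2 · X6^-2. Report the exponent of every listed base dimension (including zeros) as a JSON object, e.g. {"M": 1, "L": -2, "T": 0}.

Dimensional matrix (M×I by i×m×X1×X2×X3×X4×X5×X6):
  M: [ 0  1  0 -1 -2 -1 -2 -2]
  I: [ 1  0 -2  1 -2 -1 -1  0]
  [M]: (1)·0+(-2)·0+(-1)·-1+(2)·-2+(-2)·-2 = 1
  [I]: (1)·1+(-2)·-2+(-1)·1+(2)·-2+(-2)·0 = 0
⇒ M

{"M": 1, "I": 0}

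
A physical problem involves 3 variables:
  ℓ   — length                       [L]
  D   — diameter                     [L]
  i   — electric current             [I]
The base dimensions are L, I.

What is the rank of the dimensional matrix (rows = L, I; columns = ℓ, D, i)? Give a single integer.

2

Exponent matrix [L,I] × [ℓ,D,i]:
  L: [ 1  1  0]
  I: [ 0  0  1]
RREF → pivots at {ℓ,i} ⇒ r = 2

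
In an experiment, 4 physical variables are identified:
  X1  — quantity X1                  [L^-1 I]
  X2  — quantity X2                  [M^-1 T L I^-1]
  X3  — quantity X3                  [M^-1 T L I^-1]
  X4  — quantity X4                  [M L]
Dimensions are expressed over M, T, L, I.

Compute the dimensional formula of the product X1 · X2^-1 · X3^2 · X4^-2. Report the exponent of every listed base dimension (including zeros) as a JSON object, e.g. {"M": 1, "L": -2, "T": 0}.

Exponent matrix [M,T,L,I] × [X1,X2,X3,X4]:
  M: [ 0 -1 -1  1]
  T: [ 0  1  1  0]
  L: [-1  1  1  1]
  I: [ 1 -1 -1  0]
  [M]: (1)·0+(-1)·-1+(2)·-1+(-2)·1 = -3
  [T]: (1)·0+(-1)·1+(2)·1+(-2)·0 = 1
  [L]: (1)·-1+(-1)·1+(2)·1+(-2)·1 = -2
  [I]: (1)·1+(-1)·-1+(2)·-1+(-2)·0 = 0
⇒ M^-3 T L^-2

{"M": -3, "T": 1, "L": -2, "I": 0}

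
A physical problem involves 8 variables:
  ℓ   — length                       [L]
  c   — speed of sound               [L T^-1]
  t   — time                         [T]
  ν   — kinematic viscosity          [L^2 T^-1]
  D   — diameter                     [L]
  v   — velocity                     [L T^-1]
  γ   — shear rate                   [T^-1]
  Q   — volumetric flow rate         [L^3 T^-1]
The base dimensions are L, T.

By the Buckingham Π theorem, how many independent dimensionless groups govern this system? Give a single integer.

6

Write exponents as rows L,T / cols ℓ,c,t,ν,D,v,γ,Q:
  L: [ 1  1  0  2  1  1  0  3]
  T: [ 0 -1  1 -1  0 -1 -1 -1]
Echelon form has 2 nonzero rows (pivots: ℓ,c)
n=8, r=2 ⇒ 6 dimensionless groups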